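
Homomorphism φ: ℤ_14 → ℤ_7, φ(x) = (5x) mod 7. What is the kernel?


Kernel = preimage of identity
ker(φ) = {x ∈ ℤ_14 : 5x ≡ 0 (mod 7)}. Since 7 | 14, φ is well-defined. The kernel is the cyclic subgroup ⟨7⟩ of ℤ_14 (order 2), i.e. {0, 7}

ker(φ) = {0, 7}


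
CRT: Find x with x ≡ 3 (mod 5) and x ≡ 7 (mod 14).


m₁ = 5, m₂ = 14, gcd = 1, so CRT applies. M = m₁·m₂ = 70
Let M₁ = M/m₁ = 14, M₂ = M/m₂ = 5
Find y₁ ≡ M₁⁻¹ (mod m₁): 14⁻¹ ≡ 4 (mod 5)
Find y₂ ≡ M₂⁻¹ (mod m₂): 5⁻¹ ≡ 3 (mod 14)
x = a₁·M₁·y₁ + a₂·M₂·y₂ = 3·14·4 + 7·5·3 = 273
Reduce mod 70: x ≡ 63
Check: 63 mod 5 = 3 ✓, 63 mod 14 = 7 ✓

x ≡ 63 (mod 70)


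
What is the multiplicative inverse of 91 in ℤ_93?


Use the extended Euclidean algorithm to write 1 = 91·s + 93·t; then s mod 93 is the inverse.
Euclidean algorithm:
  91 = 0·93 + 91
  93 = 1·91 + 2
  91 = 45·2 + 1
  2 = 2·1 + 0
gcd(91,93) = 1
Back-substitution gives: 91·(46) + 93·(-45) = 1
So 91⁻¹ ≡ 46 ≡ 46 (mod 93)
Check: 91 × 46 = 4186 ≡ 1 (mod 93) ✓

91⁻¹ ≡ 46 (mod 93)


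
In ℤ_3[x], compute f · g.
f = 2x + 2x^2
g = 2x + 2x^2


Expand and collect like terms; reduce coefficients mod 3:
x^0: 0·0 = 0 ≡ 0 (mod 3)
x^1: 0·2 + 2·0 = 0 ≡ 0 (mod 3)
x^2: 0·2 + 2·2 + 2·0 = 4 ≡ 1 (mod 3)
x^3: 2·2 + 2·2 = 8 ≡ 2 (mod 3)
x^4: 2·2 = 4 ≡ 1 (mod 3)
Result: x^2 + 2x^3 + x^4

f · g = x^2 + 2x^3 + x^4


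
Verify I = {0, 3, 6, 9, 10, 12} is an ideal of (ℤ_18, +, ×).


Check ideal conditions for I = {0, 3, 6, 9, 10, 12} in ℤ_18:
(1) I is an additive subgroup? No
(2) For r ∈ ℤ_18 and a ∈ I: r·a ∈ I? No  [counterexample: r=2, a=10, r·a mod 18 = 2 ∉ I]

No, I is not an ideal of ℤ_18


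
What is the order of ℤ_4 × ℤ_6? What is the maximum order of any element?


|ℤ_4 × ℤ_6| = 4 × 6 = 24
Max element order = lcm(4,6) = 12
Cyclic? No (gcd=2)

|ℤ_4×ℤ_6| = 24, max element order = 12


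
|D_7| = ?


|D_n| = 2n (n rotations and n reflections)
|D_7| = 2×7 = 14

|D_7| = 14


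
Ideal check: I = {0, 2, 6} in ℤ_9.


Check ideal conditions for I = {0, 2, 6} in ℤ_9:
(1) I is an additive subgroup? No
(2) For r ∈ ℤ_9 and a ∈ I: r·a ∈ I? No  [counterexample: r=2, a=2, r·a mod 9 = 4 ∉ I]

No, I is not an ideal of ℤ_9


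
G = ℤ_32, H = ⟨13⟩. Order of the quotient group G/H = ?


|⟨13⟩| = n / gcd(13, 32) = 32 / 1 = 32
H is normal (ℤ_32 is abelian).
|G/H| = |G| / |H| = 32 / 32 = 1

|G/H| = 1


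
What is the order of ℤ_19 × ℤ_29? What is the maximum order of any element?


|ℤ_19 × ℤ_29| = 19 × 29 = 551
Max element order = lcm(19,29) = 551
Cyclic? Yes (gcd=1)

|ℤ_19×ℤ_29| = 551, max element order = 551


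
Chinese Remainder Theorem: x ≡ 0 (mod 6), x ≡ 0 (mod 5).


m₁ = 6, m₂ = 5, gcd = 1, so CRT applies. M = m₁·m₂ = 30
Let M₁ = M/m₁ = 5, M₂ = M/m₂ = 6
Find y₁ ≡ M₁⁻¹ (mod m₁): 5⁻¹ ≡ 5 (mod 6)
Find y₂ ≡ M₂⁻¹ (mod m₂): 6⁻¹ ≡ 1 (mod 5)
x = a₁·M₁·y₁ + a₂·M₂·y₂ = 0·5·5 + 0·6·1 = 0
Reduce mod 30: x ≡ 0
Check: 0 mod 6 = 0 ✓, 0 mod 5 = 0 ✓

x ≡ 0 (mod 30)


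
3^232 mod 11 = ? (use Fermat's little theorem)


Fermat's little theorem: if p is prime and gcd(a,p)=1, then a^(p-1) ≡ 1 (mod p)
p = 11 is prime, gcd(3,11) = 1
Reduce exponent: 232 mod 10 = 2
So 3^232 ≡ 3^2 (mod 11)
3^2 mod 11 = 9

3^232 ≡ 9 (mod 11)


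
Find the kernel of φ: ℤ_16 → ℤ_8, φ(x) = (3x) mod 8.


Kernel = preimage of identity
ker(φ) = {x ∈ ℤ_16 : 3x ≡ 0 (mod 8)}. Since 8 | 16, φ is well-defined. The kernel is the cyclic subgroup ⟨8⟩ of ℤ_16 (order 2), i.e. {0, 8}

ker(φ) = {0, 8}


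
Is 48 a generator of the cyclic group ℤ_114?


g generates ℤ_n iff gcd(g, n) = 1
gcd(48, 114) = 6
Since gcd = 6 ≠ 1, ⟨48⟩ has order 19 < 114, so 48 is not a generator.

No, 48 does not generate ℤ_114


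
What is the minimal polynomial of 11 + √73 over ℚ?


Let α = 11 + √73. Then α - 11 = √73, so (α - 11)² = 73, giving α² - 22α + 48 = 0. Degree 2 and α ∉ ℚ, so this is the minimal polynomial.

Minimal polynomial: x² - 22x + 48


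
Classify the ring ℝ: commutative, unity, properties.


ℝ is a field: commutative, has unity, every nonzero element is a unit (hence an integral domain)
Commutative: Yes
Integral domain: Yes
Has unity: Yes

ℝ: Commutative=Yes, Unity=Yes


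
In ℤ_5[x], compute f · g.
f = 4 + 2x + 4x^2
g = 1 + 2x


Expand and collect like terms; reduce coefficients mod 5:
x^0: 4·1 = 4 ≡ 4 (mod 5)
x^1: 4·2 + 2·1 = 10 ≡ 0 (mod 5)
x^2: 2·2 + 4·1 = 8 ≡ 3 (mod 5)
x^3: 4·2 = 8 ≡ 3 (mod 5)
Result: 4 + 3x^2 + 3x^3

f · g = 4 + 3x^2 + 3x^3


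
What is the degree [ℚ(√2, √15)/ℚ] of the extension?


[ℚ(√2,√15):ℚ] = [ℚ(√2,√15):ℚ(√2)]·[ℚ(√2):ℚ] = 2·2 = 4

[ℚ(√2, √15)/ℚ] = 4


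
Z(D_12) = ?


Z(G) = {g ∈ G | gx = xg for all x ∈ G}
For even n, Z(D_n) = {e, r^(n/2)}: the 180° rotation r^6 commutes with every reflection and rotation

Z(D_12) = {e, r^6}


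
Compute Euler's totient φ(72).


Factor n: 72 = 2^3 × 3^2
φ(n) = n · ∏(1 - 1/p) over distinct primes p | n
φ(72) = 72 · (1 - 1/2) · (1 - 1/3) = 24

φ(72) = 24


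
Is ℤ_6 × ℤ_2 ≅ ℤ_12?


Comparing ℤ_6 × ℤ_2 and ℤ_12:
gcd(6,2) = 2 ≠ 1. Max element order in ℤ_6×ℤ_2 is lcm(6,2) = 6 < 12, so it has no element of order 12

No, ℤ_6 × ℤ_2 ≇ ℤ_12


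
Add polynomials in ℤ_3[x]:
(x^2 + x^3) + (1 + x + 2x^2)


Add coefficients mod 3:
x^0: 0 + 1 = 1 (mod 3)
x^1: 0 + 1 = 1 (mod 3)
x^2: 1 + 2 = 0 (mod 3)
x^3: 1 + 0 = 1 (mod 3)
Result: 1 + x + x^3

f + g = 1 + x + x^3


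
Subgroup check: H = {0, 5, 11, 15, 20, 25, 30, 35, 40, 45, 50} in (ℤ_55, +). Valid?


Subgroup test for H = {0, 5, 11, 15, 20, 25, 30, 35, 40, 45, 50} in (ℤ_55, +):
(1) 0 ∈ H? Yes
(2) Closure: for all a,b ∈ H, (a+b) mod 55 ∈ H? No  [counterexample: 5 + 5 = 10 ∉ H]
(3) Inverses: for all a ∈ H, -a mod 55 ∈ H? No

No, H is not a subgroup of ℤ_55


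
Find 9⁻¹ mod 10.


Use the extended Euclidean algorithm to write 1 = 9·s + 10·t; then s mod 10 is the inverse.
Euclidean algorithm:
  9 = 0·10 + 9
  10 = 1·9 + 1
  9 = 9·1 + 0
gcd(9,10) = 1
Back-substitution gives: 9·(-1) + 10·(1) = 1
So 9⁻¹ ≡ -1 ≡ 9 (mod 10)
Check: 9 × 9 = 81 ≡ 1 (mod 10) ✓

9⁻¹ ≡ 9 (mod 10)


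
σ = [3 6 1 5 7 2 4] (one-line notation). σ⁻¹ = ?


To find σ⁻¹, swap domain and range:
σ(1) = 3 → σ⁻¹(3) = 1
σ(2) = 6 → σ⁻¹(6) = 2
σ(3) = 1 → σ⁻¹(1) = 3
σ(4) = 5 → σ⁻¹(5) = 4
σ(5) = 7 → σ⁻¹(7) = 5
σ(6) = 2 → σ⁻¹(2) = 6
σ(7) = 4 → σ⁻¹(4) = 7

σ⁻¹ = [3 6 1 7 4 2 5]


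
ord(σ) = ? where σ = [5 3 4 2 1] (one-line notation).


Cycle decomposition: (1 5) (2 3 4)
Cycle lengths: 2, 3
Order = lcm(2, 3) = 6

ord(σ) = 6


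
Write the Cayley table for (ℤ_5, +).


Elements: {0, 1, 2, 3, 4}
Operation: addition mod 5
Entry (a, b) = (a + b) mod 5

Cayley table:
  | 0 | 1 | 2 | 3 | 4
0 | 0 | 1 | 2 | 3 | 4
1 | 1 | 2 | 3 | 4 | 0
2 | 2 | 3 | 4 | 0 | 1
3 | 3 | 4 | 0 | 1 | 2
4 | 4 | 0 | 1 | 2 | 3


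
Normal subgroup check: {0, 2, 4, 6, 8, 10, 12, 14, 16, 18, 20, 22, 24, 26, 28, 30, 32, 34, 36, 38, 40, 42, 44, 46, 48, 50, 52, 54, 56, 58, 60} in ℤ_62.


H = {0, 2, 4, 6, 8, 10, 12, 14, 16, 18, 20, 22, 24, 26, 28, 30, 32, 34, 36, 38, 40, 42, 44, 46, 48, 50, 52, 54, 56, 58, 60} in ℤ_62
ℤ_62 is abelian; every subgroup of an abelian group is normal

Yes, normal subgroup


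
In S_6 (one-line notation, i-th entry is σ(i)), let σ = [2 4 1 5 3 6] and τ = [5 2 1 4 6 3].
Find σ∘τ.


σ∘τ: apply τ first, then σ
1 →τ 5 →σ 3
2 →τ 2 →σ 4
3 →τ 1 →σ 2
4 →τ 4 →σ 5
5 →τ 6 →σ 6
6 →τ 3 →σ 1

σ∘τ = [3 4 2 5 6 1]


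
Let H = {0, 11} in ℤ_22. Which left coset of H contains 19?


19 + H = {19 + h (mod 22) : h ∈ H}
19+0=19, 19+11=8
19 + H = {8, 19} = 8 + H

19 + H = {8, 19}


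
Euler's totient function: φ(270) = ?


Factor n: 270 = 2 × 3^3 × 5
φ(n) = n · ∏(1 - 1/p) over distinct primes p | n
φ(270) = 270 · (1 - 1/2) · (1 - 1/3) · (1 - 1/5) = 72

φ(270) = 72


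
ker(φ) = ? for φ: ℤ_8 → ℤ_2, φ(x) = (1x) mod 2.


Kernel = preimage of identity
ker(φ) = {x ∈ ℤ_8 : 1x ≡ 0 (mod 2)}. Since 2 | 8, φ is well-defined. The kernel is the cyclic subgroup ⟨2⟩ of ℤ_8 (order 4), i.e. {0, 2, 4, 6}

ker(φ) = {0, 2, 4, 6}


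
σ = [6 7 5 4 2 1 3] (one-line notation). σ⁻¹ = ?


To find σ⁻¹, swap domain and range:
σ(1) = 6 → σ⁻¹(6) = 1
σ(2) = 7 → σ⁻¹(7) = 2
σ(3) = 5 → σ⁻¹(5) = 3
σ(4) = 4 → σ⁻¹(4) = 4
σ(5) = 2 → σ⁻¹(2) = 5
σ(6) = 1 → σ⁻¹(1) = 6
σ(7) = 3 → σ⁻¹(3) = 7

σ⁻¹ = [6 5 7 4 3 1 2]


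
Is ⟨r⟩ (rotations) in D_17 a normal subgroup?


H = ⟨r⟩ (rotations) in D_17
The rotation subgroup ⟨r⟩ has index 2 in D_17, so it is normal

Yes, normal subgroup


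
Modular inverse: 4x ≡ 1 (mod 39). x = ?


Use the extended Euclidean algorithm to write 1 = 4·s + 39·t; then s mod 39 is the inverse.
Euclidean algorithm:
  4 = 0·39 + 4
  39 = 9·4 + 3
  4 = 1·3 + 1
  3 = 3·1 + 0
gcd(4,39) = 1
Back-substitution gives: 4·(10) + 39·(-1) = 1
So 4⁻¹ ≡ 10 ≡ 10 (mod 39)
Check: 4 × 10 = 40 ≡ 1 (mod 39) ✓

4⁻¹ ≡ 10 (mod 39)


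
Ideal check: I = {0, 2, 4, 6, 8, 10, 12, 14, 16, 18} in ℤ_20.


Check ideal conditions for I = {0, 2, 4, 6, 8, 10, 12, 14, 16, 18} in ℤ_20:
(1) I is an additive subgroup? Yes
(2) For r ∈ ℤ_20 and a ∈ I: r·a ∈ I? Yes

Yes, I is an ideal of ℤ_20


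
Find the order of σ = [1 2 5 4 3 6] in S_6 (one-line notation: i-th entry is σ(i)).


Cycle decomposition: (3 5)
Cycle lengths: 2
Order = lcm(2) = 2

ord(σ) = 2


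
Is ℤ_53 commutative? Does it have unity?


ℤ_53 is a commutative ring with unity 1; 53 is prime, so ℤ_53 is a field (hence an integral domain)
Commutative: Yes
Integral domain: Yes
Has unity: Yes

ℤ_53: Commutative=Yes, Unity=Yes


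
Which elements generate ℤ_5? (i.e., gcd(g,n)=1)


g generates ℤ_n iff gcd(g,n) = 1
Checking each g ∈ {1,...,4}:
gcd(1,5) = 1
gcd(2,5) = 1
gcd(3,5) = 1
gcd(4,5) = 1
Generators: {1, 2, 3, 4}
Number of generators = φ(5) = 4

Generators of ℤ_5 = {1, 2, 3, 4}


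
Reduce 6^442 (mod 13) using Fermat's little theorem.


Fermat's little theorem: if p is prime and gcd(a,p)=1, then a^(p-1) ≡ 1 (mod p)
p = 13 is prime, gcd(6,13) = 1
Reduce exponent: 442 mod 12 = 10
So 6^442 ≡ 6^10 (mod 13)
6^10 mod 13 = 4

6^442 ≡ 4 (mod 13)


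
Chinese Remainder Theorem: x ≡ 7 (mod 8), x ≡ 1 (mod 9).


m₁ = 8, m₂ = 9, gcd = 1, so CRT applies. M = m₁·m₂ = 72
Let M₁ = M/m₁ = 9, M₂ = M/m₂ = 8
Find y₁ ≡ M₁⁻¹ (mod m₁): 9⁻¹ ≡ 1 (mod 8)
Find y₂ ≡ M₂⁻¹ (mod m₂): 8⁻¹ ≡ 8 (mod 9)
x = a₁·M₁·y₁ + a₂·M₂·y₂ = 7·9·1 + 1·8·8 = 127
Reduce mod 72: x ≡ 55
Check: 55 mod 8 = 7 ✓, 55 mod 9 = 1 ✓

x ≡ 55 (mod 72)


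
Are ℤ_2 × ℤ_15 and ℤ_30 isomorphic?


Comparing ℤ_2 × ℤ_15 and ℤ_30:
gcd(2,15) = 1, so ℤ_2 × ℤ_15 ≅ ℤ_30 (CRT)

Yes, ℤ_2 × ℤ_15 ≅ ℤ_30


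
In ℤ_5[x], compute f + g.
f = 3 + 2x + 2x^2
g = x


Add coefficients mod 5:
x^0: 3 + 0 = 3 (mod 5)
x^1: 2 + 1 = 3 (mod 5)
x^2: 2 + 0 = 2 (mod 5)
Result: 3 + 3x + 2x^2

f + g = 3 + 3x + 2x^2


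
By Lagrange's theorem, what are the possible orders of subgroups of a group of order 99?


Lagrange's theorem: |H| divides |G|
|G| = 99
Divisors of 99: 1, 3, 9, 11, 33, 99

Possible subgroup orders: {1, 3, 9, 11, 33, 99}


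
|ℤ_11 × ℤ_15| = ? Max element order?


|ℤ_11 × ℤ_15| = 11 × 15 = 165
Max element order = lcm(11,15) = 165
Cyclic? Yes (gcd=1)

|ℤ_11×ℤ_15| = 165, max element order = 165


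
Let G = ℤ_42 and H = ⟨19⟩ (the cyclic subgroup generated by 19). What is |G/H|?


|⟨19⟩| = n / gcd(19, 42) = 42 / 1 = 42
H is normal (ℤ_42 is abelian).
|G/H| = |G| / |H| = 42 / 42 = 1

|G/H| = 1


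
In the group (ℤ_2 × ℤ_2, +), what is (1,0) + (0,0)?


Operation: componentwise addition mod (2, 2)
(1,0) + (0,0) = ((a₁+b₁) mod 2, (a₂+b₂) mod 2) with a = (1,0), b = (0,0)

(1,0) + (0,0) = (1,0)


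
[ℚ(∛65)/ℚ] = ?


∛65 has minimal polynomial x³ - 65 (irreducible over ℚ since 65 is not a perfect cube)

[ℚ(∛65)/ℚ] = 3


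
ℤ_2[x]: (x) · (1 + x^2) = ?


Expand and collect like terms; reduce coefficients mod 2:
x^0: 0·1 = 0 ≡ 0 (mod 2)
x^1: 0·0 + 1·1 = 1 ≡ 1 (mod 2)
x^2: 0·1 + 1·0 = 0 ≡ 0 (mod 2)
x^3: 1·1 = 1 ≡ 1 (mod 2)
Result: x + x^3

f · g = x + x^3


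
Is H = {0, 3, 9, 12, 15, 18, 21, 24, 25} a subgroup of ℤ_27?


Subgroup test for H = {0, 3, 9, 12, 15, 18, 21, 24, 25} in (ℤ_27, +):
(1) 0 ∈ H? Yes
(2) Closure: for all a,b ∈ H, (a+b) mod 27 ∈ H? No  [counterexample: 3 + 3 = 6 ∉ H]
(3) Inverses: for all a ∈ H, -a mod 27 ∈ H? No

No, H is not a subgroup of ℤ_27


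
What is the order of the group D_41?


|D_n| = 2n (n rotations and n reflections)
|D_41| = 2×41 = 82

|D_41| = 82


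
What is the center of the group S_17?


Z(G) = {g ∈ G | gx = xg for all x ∈ G}
S_n is non-abelian for n ≥ 3; Z(S_17) is trivial

Z(S_17) = {e}


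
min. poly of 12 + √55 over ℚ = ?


Let α = 12 + √55. Then α - 12 = √55, so (α - 12)² = 55, giving α² - 24α + 89 = 0. Degree 2 and α ∉ ℚ, so this is the minimal polynomial.

Minimal polynomial: x² - 24x + 89


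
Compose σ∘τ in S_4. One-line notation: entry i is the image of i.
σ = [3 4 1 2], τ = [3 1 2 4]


σ∘τ: apply τ first, then σ
1 →τ 3 →σ 1
2 →τ 1 →σ 3
3 →τ 2 →σ 4
4 →τ 4 →σ 2

σ∘τ = [1 3 4 2]


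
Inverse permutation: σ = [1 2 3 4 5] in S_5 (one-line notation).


To find σ⁻¹, swap domain and range:
σ(1) = 1 → σ⁻¹(1) = 1
σ(2) = 2 → σ⁻¹(2) = 2
σ(3) = 3 → σ⁻¹(3) = 3
σ(4) = 4 → σ⁻¹(4) = 4
σ(5) = 5 → σ⁻¹(5) = 5

σ⁻¹ = [1 2 3 4 5]


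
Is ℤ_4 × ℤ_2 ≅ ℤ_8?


Comparing ℤ_4 × ℤ_2 and ℤ_8:
gcd(4,2) = 2 ≠ 1. Max element order in ℤ_4×ℤ_2 is lcm(4,2) = 4 < 8, so it has no element of order 8

No, ℤ_4 × ℤ_2 ≇ ℤ_8


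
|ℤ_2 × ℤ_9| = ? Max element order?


|ℤ_2 × ℤ_9| = 2 × 9 = 18
Max element order = lcm(2,9) = 18
Cyclic? Yes (gcd=1)

|ℤ_2×ℤ_9| = 18, max element order = 18


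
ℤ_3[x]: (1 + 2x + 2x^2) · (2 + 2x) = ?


Expand and collect like terms; reduce coefficients mod 3:
x^0: 1·2 = 2 ≡ 2 (mod 3)
x^1: 1·2 + 2·2 = 6 ≡ 0 (mod 3)
x^2: 2·2 + 2·2 = 8 ≡ 2 (mod 3)
x^3: 2·2 = 4 ≡ 1 (mod 3)
Result: 2 + 2x^2 + x^3

f · g = 2 + 2x^2 + x^3


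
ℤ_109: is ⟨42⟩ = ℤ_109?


g generates ℤ_n iff gcd(g, n) = 1
gcd(42, 109) = 1
Since gcd = 1, 42 is a generator.

Yes, 42 generates ℤ_109


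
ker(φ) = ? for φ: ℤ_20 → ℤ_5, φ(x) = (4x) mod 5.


Kernel = preimage of identity
ker(φ) = {x ∈ ℤ_20 : 4x ≡ 0 (mod 5)}. Since 5 | 20, φ is well-defined. The kernel is the cyclic subgroup ⟨5⟩ of ℤ_20 (order 4), i.e. {0, 5, 10, 15}

ker(φ) = {0, 5, 10, 15}


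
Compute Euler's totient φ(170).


Factor n: 170 = 2 × 5 × 17
φ(n) = n · ∏(1 - 1/p) over distinct primes p | n
φ(170) = 170 · (1 - 1/2) · (1 - 1/5) · (1 - 1/17) = 64

φ(170) = 64


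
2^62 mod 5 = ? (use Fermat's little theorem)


Fermat's little theorem: if p is prime and gcd(a,p)=1, then a^(p-1) ≡ 1 (mod p)
p = 5 is prime, gcd(2,5) = 1
Reduce exponent: 62 mod 4 = 2
So 2^62 ≡ 2^2 (mod 5)
2^2 mod 5 = 4

2^62 ≡ 4 (mod 5)


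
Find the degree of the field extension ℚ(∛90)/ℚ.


∛90 has minimal polynomial x³ - 90 (irreducible over ℚ since 90 is not a perfect cube)

[ℚ(∛90)/ℚ] = 3


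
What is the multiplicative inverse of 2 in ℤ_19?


Use the extended Euclidean algorithm to write 1 = 2·s + 19·t; then s mod 19 is the inverse.
Euclidean algorithm:
  2 = 0·19 + 2
  19 = 9·2 + 1
  2 = 2·1 + 0
gcd(2,19) = 1
Back-substitution gives: 2·(-9) + 19·(1) = 1
So 2⁻¹ ≡ -9 ≡ 10 (mod 19)
Check: 2 × 10 = 20 ≡ 1 (mod 19) ✓

2⁻¹ ≡ 10 (mod 19)


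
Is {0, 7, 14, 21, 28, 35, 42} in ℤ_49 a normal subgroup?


H = {0, 7, 14, 21, 28, 35, 42} in ℤ_49
ℤ_49 is abelian; every subgroup of an abelian group is normal

Yes, normal subgroup


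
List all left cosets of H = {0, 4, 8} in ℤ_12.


H = {0, 4, 8}, |H| = 3
Number of cosets = |G|/|H| = 12/3 = 4
0 + H = {0, 4, 8}
1 + H = {1, 5, 9}
2 + H = {2, 6, 10}
3 + H = {3, 7, 11}

Cosets: 0+H={0,4,8}; 1+H={1,5,9}; 2+H={2,6,10}; 3+H={3,7,11}


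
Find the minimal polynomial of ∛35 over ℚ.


∛35 satisfies x³ - 35 = 0, irreducible over ℚ (no rational root; 35 is not a perfect cube)

Minimal polynomial: x³ - 35


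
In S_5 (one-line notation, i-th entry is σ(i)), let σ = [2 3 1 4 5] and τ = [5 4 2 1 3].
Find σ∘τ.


σ∘τ: apply τ first, then σ
1 →τ 5 →σ 5
2 →τ 4 →σ 4
3 →τ 2 →σ 3
4 →τ 1 →σ 2
5 →τ 3 →σ 1

σ∘τ = [5 4 3 2 1]


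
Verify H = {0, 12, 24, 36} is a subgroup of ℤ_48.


Subgroup test for H = {0, 12, 24, 36} in (ℤ_48, +):
(1) 0 ∈ H? Yes
(2) Closure: for all a,b ∈ H, (a+b) mod 48 ∈ H? Yes
(3) Inverses: for all a ∈ H, -a mod 48 ∈ H? Yes

Yes, H is a subgroup of ℤ_48


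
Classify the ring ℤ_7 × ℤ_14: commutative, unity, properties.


Direct product ring; commutative with unity (1,1); but (1,0)·(0,1) = (0,0) gives zero divisors, so not an integral domain
Commutative: Yes
Integral domain: No
Has unity: Yes

ℤ_7 × ℤ_14: Commutative=Yes, Unity=Yes


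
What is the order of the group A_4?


|A_n| = n!/2 (even permutations)
|A_4| = 4!/2 = 24/2 = 12

|A_4| = 12


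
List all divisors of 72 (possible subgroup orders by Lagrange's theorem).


Lagrange's theorem: |H| divides |G|
|G| = 72
Divisors of 72: 1, 2, 3, 4, 6, 8, 9, 12, 18, 24, 36, 72

Possible subgroup orders: {1, 2, 3, 4, 6, 8, 9, 12, 18, 24, 36, 72}


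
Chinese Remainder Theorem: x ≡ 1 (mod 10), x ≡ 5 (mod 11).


m₁ = 10, m₂ = 11, gcd = 1, so CRT applies. M = m₁·m₂ = 110
Let M₁ = M/m₁ = 11, M₂ = M/m₂ = 10
Find y₁ ≡ M₁⁻¹ (mod m₁): 11⁻¹ ≡ 1 (mod 10)
Find y₂ ≡ M₂⁻¹ (mod m₂): 10⁻¹ ≡ 10 (mod 11)
x = a₁·M₁·y₁ + a₂·M₂·y₂ = 1·11·1 + 5·10·10 = 511
Reduce mod 110: x ≡ 71
Check: 71 mod 10 = 1 ✓, 71 mod 11 = 5 ✓

x ≡ 71 (mod 110)


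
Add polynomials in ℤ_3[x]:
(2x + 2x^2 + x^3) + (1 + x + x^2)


Add coefficients mod 3:
x^0: 0 + 1 = 1 (mod 3)
x^1: 2 + 1 = 0 (mod 3)
x^2: 2 + 1 = 0 (mod 3)
x^3: 1 + 0 = 1 (mod 3)
Result: 1 + x^3

f + g = 1 + x^3


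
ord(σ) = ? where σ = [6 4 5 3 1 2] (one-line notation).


Cycle decomposition: (1 6 2 4 3 5)
Cycle lengths: 6
Order = lcm(6) = 6

ord(σ) = 6


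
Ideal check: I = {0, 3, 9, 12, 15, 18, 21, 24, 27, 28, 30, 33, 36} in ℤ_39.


Check ideal conditions for I = {0, 3, 9, 12, 15, 18, 21, 24, 27, 28, 30, 33, 36} in ℤ_39:
(1) I is an additive subgroup? No
(2) For r ∈ ℤ_39 and a ∈ I: r·a ∈ I? No  [counterexample: r=2, a=3, r·a mod 39 = 6 ∉ I]

No, I is not an ideal of ℤ_39


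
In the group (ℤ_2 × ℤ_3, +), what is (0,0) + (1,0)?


Operation: componentwise addition mod (2, 3)
(0,0) + (1,0) = ((a₁+b₁) mod 2, (a₂+b₂) mod 3) with a = (0,0), b = (1,0)

(0,0) + (1,0) = (1,0)


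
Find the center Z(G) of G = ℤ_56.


Z(G) = {g ∈ G | gx = xg for all x ∈ G}
ℤ_56 is abelian, so Z(G) = G

Z(ℤ_56) = ℤ_56


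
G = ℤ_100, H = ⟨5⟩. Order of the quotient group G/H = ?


|⟨5⟩| = n / gcd(5, 100) = 100 / 5 = 20
H is normal (ℤ_100 is abelian).
|G/H| = |G| / |H| = 100 / 20 = 5

|G/H| = 5


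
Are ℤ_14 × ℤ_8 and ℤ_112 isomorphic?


Comparing ℤ_14 × ℤ_8 and ℤ_112:
gcd(14,8) = 2 ≠ 1. Max element order in ℤ_14×ℤ_8 is lcm(14,8) = 56 < 112, so it has no element of order 112

No, ℤ_14 × ℤ_8 ≇ ℤ_112


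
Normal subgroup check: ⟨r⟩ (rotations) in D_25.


H = ⟨r⟩ (rotations) in D_25
The rotation subgroup ⟨r⟩ has index 2 in D_25, so it is normal

Yes, normal subgroup


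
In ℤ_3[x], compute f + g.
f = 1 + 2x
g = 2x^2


Add coefficients mod 3:
x^0: 1 + 0 = 1 (mod 3)
x^1: 2 + 0 = 2 (mod 3)
x^2: 0 + 2 = 2 (mod 3)
Result: 1 + 2x + 2x^2

f + g = 1 + 2x + 2x^2


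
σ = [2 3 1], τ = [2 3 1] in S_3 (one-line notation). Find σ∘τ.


σ∘τ: apply τ first, then σ
1 →τ 2 →σ 3
2 →τ 3 →σ 1
3 →τ 1 →σ 2

σ∘τ = [3 1 2]


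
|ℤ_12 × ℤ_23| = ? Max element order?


|ℤ_12 × ℤ_23| = 12 × 23 = 276
Max element order = lcm(12,23) = 276
Cyclic? Yes (gcd=1)

|ℤ_12×ℤ_23| = 276, max element order = 276


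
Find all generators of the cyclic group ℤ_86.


g generates ℤ_n iff gcd(g,n) = 1
Prime factors of 86: 2, 43
Generators are g ∈ {1,...,85} not divisible by any of these primes.
Generators: {1, 3, 5, 7, 9, 11, 13, 15, 17, 19, 21, 23, 25, 27, 29, 31, 33, 35, 37, 39, 41, 45, 47, 49, 51, 53, 55, 57, 59, 61, 63, 65, 67, 69, 71, 73, 75, 77, 79, 81, 83, 85}
Number of generators = φ(86) = 42

Generators of ℤ_86 = {1, 3, 5, 7, 9, 11, 13, 15, 17, 19, 21, 23, 25, 27, 29, 31, 33, 35, 37, 39, 41, 45, 47, 49, 51, 53, 55, 57, 59, 61, 63, 65, 67, 69, 71, 73, 75, 77, 79, 81, 83, 85}


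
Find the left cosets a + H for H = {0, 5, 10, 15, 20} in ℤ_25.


H = {0, 5, 10, 15, 20}, |H| = 5
Number of cosets = |G|/|H| = 25/5 = 5
0 + H = {0, 5, 10, 15, 20}
1 + H = {1, 6, 11, 16, 21}
2 + H = {2, 7, 12, 17, 22}
3 + H = {3, 8, 13, 18, 23}
4 + H = {4, 9, 14, 19, 24}

Cosets: 0+H={0,5,10,15,20}; 1+H={1,6,11,16,21}; 2+H={2,7,12,17,22}; 3+H={3,8,13,18,23}; 4+H={4,9,14,19,24}


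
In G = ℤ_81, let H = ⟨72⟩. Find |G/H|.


|⟨72⟩| = n / gcd(72, 81) = 81 / 9 = 9
H is normal (ℤ_81 is abelian).
|G/H| = |G| / |H| = 81 / 9 = 9

|G/H| = 9


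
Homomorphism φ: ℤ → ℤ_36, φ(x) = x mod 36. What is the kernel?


Kernel = preimage of identity
ker(φ) = {x ∈ ℤ : x ≡ 0 (mod 36)} = 36ℤ = {0, ±36, ±72, ...}

ker(φ) = 36ℤ


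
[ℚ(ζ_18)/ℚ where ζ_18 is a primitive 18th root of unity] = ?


[ℚ(ζ_n):ℚ] = deg Φ_n(x) = φ(n). Here φ(18) = 6

[ℚ(ζ_18)/ℚ where ζ_18 is a primitive 18th root of unity] = 6


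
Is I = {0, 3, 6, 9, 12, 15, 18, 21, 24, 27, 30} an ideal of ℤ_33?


Check ideal conditions for I = {0, 3, 6, 9, 12, 15, 18, 21, 24, 27, 30} in ℤ_33:
(1) I is an additive subgroup? Yes
(2) For r ∈ ℤ_33 and a ∈ I: r·a ∈ I? Yes

Yes, I is an ideal of ℤ_33


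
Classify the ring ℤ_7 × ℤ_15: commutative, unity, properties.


Direct product ring; commutative with unity (1,1); but (1,0)·(0,1) = (0,0) gives zero divisors, so not an integral domain
Commutative: Yes
Integral domain: No
Has unity: Yes

ℤ_7 × ℤ_15: Commutative=Yes, Unity=Yes


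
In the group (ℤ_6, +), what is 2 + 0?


Operation: addition mod 6
2 + 0 = (a + b) mod 6 with a = 2, b = 0

2 + 0 = 2


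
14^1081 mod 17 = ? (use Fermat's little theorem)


Fermat's little theorem: if p is prime and gcd(a,p)=1, then a^(p-1) ≡ 1 (mod p)
p = 17 is prime, gcd(14,17) = 1
Reduce exponent: 1081 mod 16 = 9
So 14^1081 ≡ 14^9 (mod 17)
14^9 mod 17 = 3

14^1081 ≡ 3 (mod 17)


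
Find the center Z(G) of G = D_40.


Z(G) = {g ∈ G | gx = xg for all x ∈ G}
For even n, Z(D_n) = {e, r^(n/2)}: the 180° rotation r^20 commutes with every reflection and rotation

Z(D_40) = {e, r^20}


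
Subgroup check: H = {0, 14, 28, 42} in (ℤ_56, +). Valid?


Subgroup test for H = {0, 14, 28, 42} in (ℤ_56, +):
(1) 0 ∈ H? Yes
(2) Closure: for all a,b ∈ H, (a+b) mod 56 ∈ H? Yes
(3) Inverses: for all a ∈ H, -a mod 56 ∈ H? Yes

Yes, H is a subgroup of ℤ_56


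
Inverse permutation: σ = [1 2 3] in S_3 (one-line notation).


To find σ⁻¹, swap domain and range:
σ(1) = 1 → σ⁻¹(1) = 1
σ(2) = 2 → σ⁻¹(2) = 2
σ(3) = 3 → σ⁻¹(3) = 3

σ⁻¹ = [1 2 3]


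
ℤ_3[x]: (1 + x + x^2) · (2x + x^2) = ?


Expand and collect like terms; reduce coefficients mod 3:
x^0: 1·0 = 0 ≡ 0 (mod 3)
x^1: 1·2 + 1·0 = 2 ≡ 2 (mod 3)
x^2: 1·1 + 1·2 + 1·0 = 3 ≡ 0 (mod 3)
x^3: 1·1 + 1·2 = 3 ≡ 0 (mod 3)
x^4: 1·1 = 1 ≡ 1 (mod 3)
Result: 2x + x^4

f · g = 2x + x^4


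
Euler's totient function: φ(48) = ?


Factor n: 48 = 2^4 × 3
φ(n) = n · ∏(1 - 1/p) over distinct primes p | n
φ(48) = 48 · (1 - 1/2) · (1 - 1/3) = 16

φ(48) = 16


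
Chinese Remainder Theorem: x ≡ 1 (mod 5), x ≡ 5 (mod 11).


m₁ = 5, m₂ = 11, gcd = 1, so CRT applies. M = m₁·m₂ = 55
Let M₁ = M/m₁ = 11, M₂ = M/m₂ = 5
Find y₁ ≡ M₁⁻¹ (mod m₁): 11⁻¹ ≡ 1 (mod 5)
Find y₂ ≡ M₂⁻¹ (mod m₂): 5⁻¹ ≡ 9 (mod 11)
x = a₁·M₁·y₁ + a₂·M₂·y₂ = 1·11·1 + 5·5·9 = 236
Reduce mod 55: x ≡ 16
Check: 16 mod 5 = 1 ✓, 16 mod 11 = 5 ✓

x ≡ 16 (mod 55)


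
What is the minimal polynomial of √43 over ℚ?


√43 satisfies x² - 43 = 0, irreducible over ℚ since 43 is squarefree

Minimal polynomial: x² - 43


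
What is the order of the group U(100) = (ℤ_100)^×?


U(n) is the group of units mod n; |U(n)| = φ(n)
|U(100)| = φ(100) = 40

|U(100) = (ℤ_100)^×| = 40


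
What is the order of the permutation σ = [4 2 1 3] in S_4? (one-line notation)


Cycle decomposition: (1 4 3)
Cycle lengths: 3
Order = lcm(3) = 3

ord(σ) = 3


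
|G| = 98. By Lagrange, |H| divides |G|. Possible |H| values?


Lagrange's theorem: |H| divides |G|
|G| = 98
Divisors of 98: 1, 2, 7, 14, 49, 98

Possible subgroup orders: {1, 2, 7, 14, 49, 98}


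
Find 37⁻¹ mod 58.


Use the extended Euclidean algorithm to write 1 = 37·s + 58·t; then s mod 58 is the inverse.
Euclidean algorithm:
  37 = 0·58 + 37
  58 = 1·37 + 21
  37 = 1·21 + 16
  21 = 1·16 + 5
  16 = 3·5 + 1
  5 = 5·1 + 0
gcd(37,58) = 1
Back-substitution gives: 37·(11) + 58·(-7) = 1
So 37⁻¹ ≡ 11 ≡ 11 (mod 58)
Check: 37 × 11 = 407 ≡ 1 (mod 58) ✓

37⁻¹ ≡ 11 (mod 58)


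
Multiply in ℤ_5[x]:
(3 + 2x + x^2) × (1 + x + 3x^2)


Expand and collect like terms; reduce coefficients mod 5:
x^0: 3·1 = 3 ≡ 3 (mod 5)
x^1: 3·1 + 2·1 = 5 ≡ 0 (mod 5)
x^2: 3·3 + 2·1 + 1·1 = 12 ≡ 2 (mod 5)
x^3: 2·3 + 1·1 = 7 ≡ 2 (mod 5)
x^4: 1·3 = 3 ≡ 3 (mod 5)
Result: 3 + 2x^2 + 2x^3 + 3x^4

f · g = 3 + 2x^2 + 2x^3 + 3x^4


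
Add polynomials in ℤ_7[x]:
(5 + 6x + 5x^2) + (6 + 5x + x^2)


Add coefficients mod 7:
x^0: 5 + 6 = 4 (mod 7)
x^1: 6 + 5 = 4 (mod 7)
x^2: 5 + 1 = 6 (mod 7)
Result: 4 + 4x + 6x^2

f + g = 4 + 4x + 6x^2


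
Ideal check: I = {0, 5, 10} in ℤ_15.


Check ideal conditions for I = {0, 5, 10} in ℤ_15:
(1) I is an additive subgroup? Yes
(2) For r ∈ ℤ_15 and a ∈ I: r·a ∈ I? Yes

Yes, I is an ideal of ℤ_15


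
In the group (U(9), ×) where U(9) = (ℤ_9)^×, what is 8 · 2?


Operation: multiplication mod 9
8 · 2 = (a × b) mod 9 with a = 8, b = 2

8 · 2 = 7


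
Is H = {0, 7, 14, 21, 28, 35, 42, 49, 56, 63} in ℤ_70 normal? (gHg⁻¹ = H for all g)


H = {0, 7, 14, 21, 28, 35, 42, 49, 56, 63} in ℤ_70
ℤ_70 is abelian; every subgroup of an abelian group is normal

Yes, normal subgroup


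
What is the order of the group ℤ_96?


ℤ_n has n elements.

|ℤ_96| = 96


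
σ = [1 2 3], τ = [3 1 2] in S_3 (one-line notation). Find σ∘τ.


σ∘τ: apply τ first, then σ
1 →τ 3 →σ 3
2 →τ 1 →σ 1
3 →τ 2 →σ 2

σ∘τ = [3 1 2]


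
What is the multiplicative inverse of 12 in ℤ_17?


Use the extended Euclidean algorithm to write 1 = 12·s + 17·t; then s mod 17 is the inverse.
Euclidean algorithm:
  12 = 0·17 + 12
  17 = 1·12 + 5
  12 = 2·5 + 2
  5 = 2·2 + 1
  2 = 2·1 + 0
gcd(12,17) = 1
Back-substitution gives: 12·(-7) + 17·(5) = 1
So 12⁻¹ ≡ -7 ≡ 10 (mod 17)
Check: 12 × 10 = 120 ≡ 1 (mod 17) ✓

12⁻¹ ≡ 10 (mod 17)


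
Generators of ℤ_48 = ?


g generates ℤ_n iff gcd(g,n) = 1
Prime factors of 48: 2, 3
Generators are g ∈ {1,...,47} not divisible by any of these primes.
Generators: {1, 5, 7, 11, 13, 17, 19, 23, 25, 29, 31, 35, 37, 41, 43, 47}
Number of generators = φ(48) = 16

Generators of ℤ_48 = {1, 5, 7, 11, 13, 17, 19, 23, 25, 29, 31, 35, 37, 41, 43, 47}


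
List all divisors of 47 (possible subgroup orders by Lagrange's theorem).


Lagrange's theorem: |H| divides |G|
|G| = 47
Divisors of 47: 1, 47

Possible subgroup orders: {1, 47}


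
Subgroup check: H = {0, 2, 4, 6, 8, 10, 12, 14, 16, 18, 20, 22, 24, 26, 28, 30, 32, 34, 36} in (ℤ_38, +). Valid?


Subgroup test for H = {0, 2, 4, 6, 8, 10, 12, 14, 16, 18, 20, 22, 24, 26, 28, 30, 32, 34, 36} in (ℤ_38, +):
(1) 0 ∈ H? Yes
(2) Closure: for all a,b ∈ H, (a+b) mod 38 ∈ H? Yes
(3) Inverses: for all a ∈ H, -a mod 38 ∈ H? Yes

Yes, H is a subgroup of ℤ_38


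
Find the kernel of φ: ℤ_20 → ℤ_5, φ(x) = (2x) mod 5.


Kernel = preimage of identity
ker(φ) = {x ∈ ℤ_20 : 2x ≡ 0 (mod 5)}. Since 5 | 20, φ is well-defined. The kernel is the cyclic subgroup ⟨5⟩ of ℤ_20 (order 4), i.e. {0, 5, 10, 15}

ker(φ) = {0, 5, 10, 15}


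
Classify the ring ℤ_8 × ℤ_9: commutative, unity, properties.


Direct product ring; commutative with unity (1,1); but (1,0)·(0,1) = (0,0) gives zero divisors, so not an integral domain
Commutative: Yes
Integral domain: No
Has unity: Yes

ℤ_8 × ℤ_9: Commutative=Yes, Unity=Yes


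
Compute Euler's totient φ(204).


Factor n: 204 = 2^2 × 3 × 17
φ(n) = n · ∏(1 - 1/p) over distinct primes p | n
φ(204) = 204 · (1 - 1/2) · (1 - 1/3) · (1 - 1/17) = 64

φ(204) = 64


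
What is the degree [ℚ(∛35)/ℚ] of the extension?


∛35 has minimal polynomial x³ - 35 (irreducible over ℚ since 35 is not a perfect cube)

[ℚ(∛35)/ℚ] = 3


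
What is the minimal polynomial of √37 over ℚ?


√37 satisfies x² - 37 = 0, irreducible over ℚ since 37 is squarefree

Minimal polynomial: x² - 37


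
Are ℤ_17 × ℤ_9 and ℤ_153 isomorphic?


Comparing ℤ_17 × ℤ_9 and ℤ_153:
gcd(17,9) = 1, so ℤ_17 × ℤ_9 ≅ ℤ_153 (CRT)

Yes, ℤ_17 × ℤ_9 ≅ ℤ_153


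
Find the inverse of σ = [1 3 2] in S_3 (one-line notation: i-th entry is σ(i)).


To find σ⁻¹, swap domain and range:
σ(1) = 1 → σ⁻¹(1) = 1
σ(2) = 3 → σ⁻¹(3) = 2
σ(3) = 2 → σ⁻¹(2) = 3

σ⁻¹ = [1 3 2]


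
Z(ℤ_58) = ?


Z(G) = {g ∈ G | gx = xg for all x ∈ G}
ℤ_58 is abelian, so Z(G) = G

Z(ℤ_58) = ℤ_58


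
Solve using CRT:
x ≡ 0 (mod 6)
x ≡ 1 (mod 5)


m₁ = 6, m₂ = 5, gcd = 1, so CRT applies. M = m₁·m₂ = 30
Let M₁ = M/m₁ = 5, M₂ = M/m₂ = 6
Find y₁ ≡ M₁⁻¹ (mod m₁): 5⁻¹ ≡ 5 (mod 6)
Find y₂ ≡ M₂⁻¹ (mod m₂): 6⁻¹ ≡ 1 (mod 5)
x = a₁·M₁·y₁ + a₂·M₂·y₂ = 0·5·5 + 1·6·1 = 6
Reduce mod 30: x ≡ 6
Check: 6 mod 6 = 0 ✓, 6 mod 5 = 1 ✓

x ≡ 6 (mod 30)


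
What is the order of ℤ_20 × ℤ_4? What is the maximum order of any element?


|ℤ_20 × ℤ_4| = 20 × 4 = 80
Max element order = lcm(20,4) = 20
Cyclic? No (gcd=4)

|ℤ_20×ℤ_4| = 80, max element order = 20


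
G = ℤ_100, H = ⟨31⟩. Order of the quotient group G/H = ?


|⟨31⟩| = n / gcd(31, 100) = 100 / 1 = 100
H is normal (ℤ_100 is abelian).
|G/H| = |G| / |H| = 100 / 100 = 1

|G/H| = 1


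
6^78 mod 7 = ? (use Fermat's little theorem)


Fermat's little theorem: if p is prime and gcd(a,p)=1, then a^(p-1) ≡ 1 (mod p)
p = 7 is prime, gcd(6,7) = 1
Reduce exponent: 78 mod 6 = 0
So 6^78 ≡ 6^0 (mod 7)
6^0 = 1

6^78 ≡ 1 (mod 7)


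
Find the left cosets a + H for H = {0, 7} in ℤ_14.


H = {0, 7}, |H| = 2
Number of cosets = |G|/|H| = 14/2 = 7
0 + H = {0, 7}
1 + H = {1, 8}
2 + H = {2, 9}
3 + H = {3, 10}
4 + H = {4, 11}
5 + H = {5, 12}
6 + H = {6, 13}

Cosets: 0+H={0,7}; 1+H={1,8}; 2+H={2,9}; 3+H={3,10}; 4+H={4,11}; 5+H={5,12}; 6+H={6,13}


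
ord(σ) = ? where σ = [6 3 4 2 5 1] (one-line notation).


Cycle decomposition: (1 6) (2 3 4)
Cycle lengths: 2, 3
Order = lcm(2, 3) = 6

ord(σ) = 6


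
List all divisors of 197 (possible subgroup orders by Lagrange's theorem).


Lagrange's theorem: |H| divides |G|
|G| = 197
Divisors of 197: 1, 197

Possible subgroup orders: {1, 197}


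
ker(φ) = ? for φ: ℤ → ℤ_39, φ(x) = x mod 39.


Kernel = preimage of identity
ker(φ) = {x ∈ ℤ : x ≡ 0 (mod 39)} = 39ℤ = {0, ±39, ±78, ...}

ker(φ) = 39ℤ


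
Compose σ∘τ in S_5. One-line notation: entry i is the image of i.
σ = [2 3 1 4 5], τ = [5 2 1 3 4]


σ∘τ: apply τ first, then σ
1 →τ 5 →σ 5
2 →τ 2 →σ 3
3 →τ 1 →σ 2
4 →τ 3 →σ 1
5 →τ 4 →σ 4

σ∘τ = [5 3 2 1 4]


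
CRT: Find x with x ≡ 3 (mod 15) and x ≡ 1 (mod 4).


m₁ = 15, m₂ = 4, gcd = 1, so CRT applies. M = m₁·m₂ = 60
Let M₁ = M/m₁ = 4, M₂ = M/m₂ = 15
Find y₁ ≡ M₁⁻¹ (mod m₁): 4⁻¹ ≡ 4 (mod 15)
Find y₂ ≡ M₂⁻¹ (mod m₂): 15⁻¹ ≡ 3 (mod 4)
x = a₁·M₁·y₁ + a₂·M₂·y₂ = 3·4·4 + 1·15·3 = 93
Reduce mod 60: x ≡ 33
Check: 33 mod 15 = 3 ✓, 33 mod 4 = 1 ✓

x ≡ 33 (mod 60)


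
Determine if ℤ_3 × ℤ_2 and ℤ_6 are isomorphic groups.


Comparing ℤ_3 × ℤ_2 and ℤ_6:
gcd(3,2) = 1, so ℤ_3 × ℤ_2 ≅ ℤ_6 (CRT)

Yes, ℤ_3 × ℤ_2 ≅ ℤ_6


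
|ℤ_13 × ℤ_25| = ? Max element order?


|ℤ_13 × ℤ_25| = 13 × 25 = 325
Max element order = lcm(13,25) = 325
Cyclic? Yes (gcd=1)

|ℤ_13×ℤ_25| = 325, max element order = 325


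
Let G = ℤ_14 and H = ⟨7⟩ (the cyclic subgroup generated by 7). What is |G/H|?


|⟨7⟩| = n / gcd(7, 14) = 14 / 7 = 2
H is normal (ℤ_14 is abelian).
|G/H| = |G| / |H| = 14 / 2 = 7

|G/H| = 7


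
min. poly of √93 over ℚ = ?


√93 satisfies x² - 93 = 0, irreducible over ℚ since 93 is squarefree

Minimal polynomial: x² - 93


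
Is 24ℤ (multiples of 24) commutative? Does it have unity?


24ℤ is a commutative ring under +,× but has no multiplicative identity (1 ∉ 24ℤ); it has no zero divisors, but without unity it is not an integral domain
Commutative: Yes
Integral domain: No
Has unity: No

24ℤ (multiples of 24): Commutative=Yes, Unity=No


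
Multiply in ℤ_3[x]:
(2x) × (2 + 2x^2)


Expand and collect like terms; reduce coefficients mod 3:
x^0: 0·2 = 0 ≡ 0 (mod 3)
x^1: 0·0 + 2·2 = 4 ≡ 1 (mod 3)
x^2: 0·2 + 2·0 = 0 ≡ 0 (mod 3)
x^3: 2·2 = 4 ≡ 1 (mod 3)
Result: x + x^3

f · g = x + x^3


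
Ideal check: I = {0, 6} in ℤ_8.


Check ideal conditions for I = {0, 6} in ℤ_8:
(1) I is an additive subgroup? No
(2) For r ∈ ℤ_8 and a ∈ I: r·a ∈ I? No  [counterexample: r=2, a=6, r·a mod 8 = 4 ∉ I]

No, I is not an ideal of ℤ_8


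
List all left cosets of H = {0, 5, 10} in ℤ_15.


H = {0, 5, 10}, |H| = 3
Number of cosets = |G|/|H| = 15/3 = 5
0 + H = {0, 5, 10}
1 + H = {1, 6, 11}
2 + H = {2, 7, 12}
3 + H = {3, 8, 13}
4 + H = {4, 9, 14}

Cosets: 0+H={0,5,10}; 1+H={1,6,11}; 2+H={2,7,12}; 3+H={3,8,13}; 4+H={4,9,14}


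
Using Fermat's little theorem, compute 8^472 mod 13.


Fermat's little theorem: if p is prime and gcd(a,p)=1, then a^(p-1) ≡ 1 (mod p)
p = 13 is prime, gcd(8,13) = 1
Reduce exponent: 472 mod 12 = 4
So 8^472 ≡ 8^4 (mod 13)
8^4 mod 13 = 1

8^472 ≡ 1 (mod 13)


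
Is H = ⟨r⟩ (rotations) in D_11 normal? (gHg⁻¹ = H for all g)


H = ⟨r⟩ (rotations) in D_11
The rotation subgroup ⟨r⟩ has index 2 in D_11, so it is normal

Yes, normal subgroup


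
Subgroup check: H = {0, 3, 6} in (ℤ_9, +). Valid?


Subgroup test for H = {0, 3, 6} in (ℤ_9, +):
(1) 0 ∈ H? Yes
(2) Closure: for all a,b ∈ H, (a+b) mod 9 ∈ H? Yes
(3) Inverses: for all a ∈ H, -a mod 9 ∈ H? Yes

Yes, H is a subgroup of ℤ_9


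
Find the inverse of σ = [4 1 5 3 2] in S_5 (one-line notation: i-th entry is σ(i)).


To find σ⁻¹, swap domain and range:
σ(1) = 4 → σ⁻¹(4) = 1
σ(2) = 1 → σ⁻¹(1) = 2
σ(3) = 5 → σ⁻¹(5) = 3
σ(4) = 3 → σ⁻¹(3) = 4
σ(5) = 2 → σ⁻¹(2) = 5

σ⁻¹ = [2 5 4 1 3]


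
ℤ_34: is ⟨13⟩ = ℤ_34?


g generates ℤ_n iff gcd(g, n) = 1
gcd(13, 34) = 1
Since gcd = 1, 13 is a generator.

Yes, 13 generates ℤ_34


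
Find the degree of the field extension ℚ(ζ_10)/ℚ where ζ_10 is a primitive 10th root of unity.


[ℚ(ζ_n):ℚ] = deg Φ_n(x) = φ(n). Here φ(10) = 4

[ℚ(ζ_10)/ℚ where ζ_10 is a primitive 10th root of unity] = 4


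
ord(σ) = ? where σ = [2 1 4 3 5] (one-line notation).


Cycle decomposition: (1 2) (3 4)
Cycle lengths: 2, 2
Order = lcm(2, 2) = 2

ord(σ) = 2


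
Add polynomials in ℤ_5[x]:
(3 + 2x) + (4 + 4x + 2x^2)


Add coefficients mod 5:
x^0: 3 + 4 = 2 (mod 5)
x^1: 2 + 4 = 1 (mod 5)
x^2: 0 + 2 = 2 (mod 5)
Result: 2 + x + 2x^2

f + g = 2 + x + 2x^2


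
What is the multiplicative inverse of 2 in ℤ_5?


Use the extended Euclidean algorithm to write 1 = 2·s + 5·t; then s mod 5 is the inverse.
Euclidean algorithm:
  2 = 0·5 + 2
  5 = 2·2 + 1
  2 = 2·1 + 0
gcd(2,5) = 1
Back-substitution gives: 2·(-2) + 5·(1) = 1
So 2⁻¹ ≡ -2 ≡ 3 (mod 5)
Check: 2 × 3 = 6 ≡ 1 (mod 5) ✓

2⁻¹ ≡ 3 (mod 5)


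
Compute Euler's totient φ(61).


Factor n: 61 = 61
φ(n) = n · ∏(1 - 1/p) over distinct primes p | n
φ(61) = 61 · (1 - 1/61) = 60

φ(61) = 60


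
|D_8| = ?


|D_n| = 2n (n rotations and n reflections)
|D_8| = 2×8 = 16

|D_8| = 16


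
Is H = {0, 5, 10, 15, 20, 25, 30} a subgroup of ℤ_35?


Subgroup test for H = {0, 5, 10, 15, 20, 25, 30} in (ℤ_35, +):
(1) 0 ∈ H? Yes
(2) Closure: for all a,b ∈ H, (a+b) mod 35 ∈ H? Yes
(3) Inverses: for all a ∈ H, -a mod 35 ∈ H? Yes

Yes, H is a subgroup of ℤ_35


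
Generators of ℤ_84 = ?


g generates ℤ_n iff gcd(g,n) = 1
Prime factors of 84: 2, 3, 7
Generators are g ∈ {1,...,83} not divisible by any of these primes.
Generators: {1, 5, 11, 13, 17, 19, 23, 25, 29, 31, 37, 41, 43, 47, 53, 55, 59, 61, 65, 67, 71, 73, 79, 83}
Number of generators = φ(84) = 24

Generators of ℤ_84 = {1, 5, 11, 13, 17, 19, 23, 25, 29, 31, 37, 41, 43, 47, 53, 55, 59, 61, 65, 67, 71, 73, 79, 83}


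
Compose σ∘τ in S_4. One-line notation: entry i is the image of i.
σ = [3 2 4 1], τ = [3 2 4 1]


σ∘τ: apply τ first, then σ
1 →τ 3 →σ 4
2 →τ 2 →σ 2
3 →τ 4 →σ 1
4 →τ 1 →σ 3

σ∘τ = [4 2 1 3]


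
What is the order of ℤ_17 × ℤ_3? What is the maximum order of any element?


|ℤ_17 × ℤ_3| = 17 × 3 = 51
Max element order = lcm(17,3) = 51
Cyclic? Yes (gcd=1)

|ℤ_17×ℤ_3| = 51, max element order = 51


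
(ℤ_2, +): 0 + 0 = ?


Operation: addition mod 2
0 + 0 = (a + b) mod 2 with a = 0, b = 0

0 + 0 = 0


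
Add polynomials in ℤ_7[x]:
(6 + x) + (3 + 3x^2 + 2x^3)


Add coefficients mod 7:
x^0: 6 + 3 = 2 (mod 7)
x^1: 1 + 0 = 1 (mod 7)
x^2: 0 + 3 = 3 (mod 7)
x^3: 0 + 2 = 2 (mod 7)
Result: 2 + x + 3x^2 + 2x^3

f + g = 2 + x + 3x^2 + 2x^3


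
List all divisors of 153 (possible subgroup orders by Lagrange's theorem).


Lagrange's theorem: |H| divides |G|
|G| = 153
Divisors of 153: 1, 3, 9, 17, 51, 153

Possible subgroup orders: {1, 3, 9, 17, 51, 153}


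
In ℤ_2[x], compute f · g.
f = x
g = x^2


Expand and collect like terms; reduce coefficients mod 2:
x^0: 0·0 = 0 ≡ 0 (mod 2)
x^1: 0·0 + 1·0 = 0 ≡ 0 (mod 2)
x^2: 0·1 + 1·0 = 0 ≡ 0 (mod 2)
x^3: 1·1 = 1 ≡ 1 (mod 2)
Result: x^3

f · g = x^3
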